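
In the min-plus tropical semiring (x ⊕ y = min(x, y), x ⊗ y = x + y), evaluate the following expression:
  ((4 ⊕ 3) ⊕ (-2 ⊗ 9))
((4 ⊕ 3) ⊕ (-2 ⊗ 9)) = 3

Expand innermost to outermost. Recall ⊕ takes the minimum of its arguments and ⊗ takes their sum. Working out the expression ((4 ⊕ 3) ⊕ (-2 ⊗ 9)) gives 3.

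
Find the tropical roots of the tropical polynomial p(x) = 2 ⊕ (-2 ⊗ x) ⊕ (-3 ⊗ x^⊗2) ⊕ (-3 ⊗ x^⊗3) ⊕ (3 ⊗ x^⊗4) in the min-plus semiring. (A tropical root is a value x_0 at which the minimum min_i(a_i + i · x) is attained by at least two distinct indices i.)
Roots: {-6, 0, 1, 4}

Each tropical root is a break point of the lower envelope of the lines y = a_i + i · x (there are 5 lines, with slopes 0, 1, ..., 4). Only the lines that attain the minimum somewhere contribute to roots; other lines are dominated. Here the surviving (envelope) indices are i = 4, i = 3, i = 2, i = 1, i = 0.
Intersections between consecutive envelope lines give the roots: for adjacent envelope indices i < j the intersection is x = (a_i − a_j) / (j − i). Reading off the sorted break points: {-6, 0, 1, 4}.
Verification: at each break x_0, at least two indices attain the minimum of min_i(a_i + i · x_0).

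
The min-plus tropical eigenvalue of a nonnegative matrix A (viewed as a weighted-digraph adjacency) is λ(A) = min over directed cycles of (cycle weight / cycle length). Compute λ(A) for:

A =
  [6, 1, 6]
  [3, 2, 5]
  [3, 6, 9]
λ(A) = 2

Enumerate directed cycles and compute their means (weight / length). Sample:
  cycle 0 → 0: weight = 6, length = 1, mean = 6/1 ≈ 6.000
  cycle 1 → 1: weight = 2, length = 1, mean = 2/1 ≈ 2.000
  cycle 2 → 2: weight = 9, length = 1, mean = 9/1 ≈ 9.000
  cycle 0 → 1 → 0: weight = 4, length = 2, mean = 4/2 ≈ 2.000
  cycle 0 → 2 → 0: weight = 9, length = 2, mean = 9/2 ≈ 4.500
  cycle 1 → 0 → 1: weight = 4, length = 2, mean = 4/2 ≈ 2.000
Minimum mean = 2.000, attained e.g. along the cycle 1 → 1 with weight 2 and length 1. So λ(A) = 2/1 = 2.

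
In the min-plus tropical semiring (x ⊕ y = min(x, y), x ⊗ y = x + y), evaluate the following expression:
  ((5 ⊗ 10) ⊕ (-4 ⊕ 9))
((5 ⊗ 10) ⊕ (-4 ⊕ 9)) = -4

Expand innermost to outermost. Recall ⊕ takes the minimum of its arguments and ⊗ takes their sum. Working out the expression ((5 ⊗ 10) ⊕ (-4 ⊕ 9)) gives -4.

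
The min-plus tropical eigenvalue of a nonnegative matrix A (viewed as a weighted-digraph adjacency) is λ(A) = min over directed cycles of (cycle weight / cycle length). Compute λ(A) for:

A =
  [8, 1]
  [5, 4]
λ(A) = 3

Enumerate directed cycles and compute their means (weight / length). Sample:
  cycle 0 → 0: weight = 8, length = 1, mean = 8/1 ≈ 8.000
  cycle 1 → 1: weight = 4, length = 1, mean = 4/1 ≈ 4.000
  cycle 0 → 1 → 0: weight = 6, length = 2, mean = 6/2 ≈ 3.000
  cycle 1 → 0 → 1: weight = 6, length = 2, mean = 6/2 ≈ 3.000
Minimum mean = 3.000, attained e.g. along the cycle 0 → 1 → 0 with weight 6 and length 2. So λ(A) = 6/2 = 3.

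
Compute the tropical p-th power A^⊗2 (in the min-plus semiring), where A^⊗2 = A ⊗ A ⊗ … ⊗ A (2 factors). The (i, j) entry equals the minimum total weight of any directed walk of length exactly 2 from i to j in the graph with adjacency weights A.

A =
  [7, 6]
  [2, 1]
A^⊗2 =
  [8, 7]
  [3, 2]

Each entry (A^⊗2)_ij equals the minimum over all length-2 walks i = v_0 → v_1 → … → v_2 = j of Σ_t A[v_t][v_{t+1}]. For example, for (i, j) = (0, 1) we minimise over 2 possible intermediate vertex sequences; the minimum is 7, attained along the walk 0 → 1 → 1.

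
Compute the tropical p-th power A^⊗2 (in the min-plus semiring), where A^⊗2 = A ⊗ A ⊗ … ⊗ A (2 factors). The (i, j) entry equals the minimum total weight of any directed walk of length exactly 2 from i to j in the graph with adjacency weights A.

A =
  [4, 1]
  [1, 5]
A^⊗2 =
  [2, 5]
  [5, 2]

Each entry (A^⊗2)_ij equals the minimum over all length-2 walks i = v_0 → v_1 → … → v_2 = j of Σ_t A[v_t][v_{t+1}]. For example, for (i, j) = (0, 1) we minimise over 2 possible intermediate vertex sequences; the minimum is 5, attained along the walk 0 → 0 → 1.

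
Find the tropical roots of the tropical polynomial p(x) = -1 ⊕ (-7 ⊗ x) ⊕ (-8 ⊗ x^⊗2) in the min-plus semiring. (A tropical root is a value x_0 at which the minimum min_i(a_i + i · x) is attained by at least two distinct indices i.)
Roots: {1, 6}

Each tropical root is a break point of the lower envelope of the lines y = a_i + i · x (there are 3 lines, with slopes 0, 1, ..., 2). Only the lines that attain the minimum somewhere contribute to roots; other lines are dominated. Here the surviving (envelope) indices are i = 2, i = 1, i = 0.
Intersections between consecutive envelope lines give the roots: for adjacent envelope indices i < j the intersection is x = (a_i − a_j) / (j − i). Reading off the sorted break points: {1, 6}.
Verification: at each break x_0, at least two indices attain the minimum of min_i(a_i + i · x_0).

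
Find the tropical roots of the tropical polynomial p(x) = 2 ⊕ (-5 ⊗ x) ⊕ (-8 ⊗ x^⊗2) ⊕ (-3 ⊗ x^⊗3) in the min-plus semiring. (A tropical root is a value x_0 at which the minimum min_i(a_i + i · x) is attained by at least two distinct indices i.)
Roots: {-5, 3, 7}

Each tropical root is a break point of the lower envelope of the lines y = a_i + i · x (there are 4 lines, with slopes 0, 1, ..., 3). Only the lines that attain the minimum somewhere contribute to roots; other lines are dominated. Here the surviving (envelope) indices are i = 3, i = 2, i = 1, i = 0.
Intersections between consecutive envelope lines give the roots: for adjacent envelope indices i < j the intersection is x = (a_i − a_j) / (j − i). Reading off the sorted break points: {-5, 3, 7}.
Verification: at each break x_0, at least two indices attain the minimum of min_i(a_i + i · x_0).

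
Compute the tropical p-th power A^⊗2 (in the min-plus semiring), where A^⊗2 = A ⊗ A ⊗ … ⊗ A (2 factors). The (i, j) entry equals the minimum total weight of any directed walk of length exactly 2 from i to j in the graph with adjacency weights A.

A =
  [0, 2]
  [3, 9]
A^⊗2 =
  [0, 2]
  [3, 5]

Each entry (A^⊗2)_ij equals the minimum over all length-2 walks i = v_0 → v_1 → … → v_2 = j of Σ_t A[v_t][v_{t+1}]. For example, for (i, j) = (0, 1) we minimise over 2 possible intermediate vertex sequences; the minimum is 2, attained along the walk 0 → 0 → 1.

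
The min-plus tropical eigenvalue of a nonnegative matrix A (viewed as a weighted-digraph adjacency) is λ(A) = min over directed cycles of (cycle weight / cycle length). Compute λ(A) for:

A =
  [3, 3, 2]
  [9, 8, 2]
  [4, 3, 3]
λ(A) = 5/2

Enumerate directed cycles and compute their means (weight / length). Sample:
  cycle 0 → 0: weight = 3, length = 1, mean = 3/1 ≈ 3.000
  cycle 1 → 1: weight = 8, length = 1, mean = 8/1 ≈ 8.000
  cycle 2 → 2: weight = 3, length = 1, mean = 3/1 ≈ 3.000
  cycle 0 → 1 → 0: weight = 12, length = 2, mean = 12/2 ≈ 6.000
  cycle 0 → 2 → 0: weight = 6, length = 2, mean = 6/2 ≈ 3.000
  cycle 1 → 0 → 1: weight = 12, length = 2, mean = 12/2 ≈ 6.000
Minimum mean = 2.500, attained e.g. along the cycle 1 → 2 → 1 with weight 5 and length 2. So λ(A) = 5/2 = 5/2.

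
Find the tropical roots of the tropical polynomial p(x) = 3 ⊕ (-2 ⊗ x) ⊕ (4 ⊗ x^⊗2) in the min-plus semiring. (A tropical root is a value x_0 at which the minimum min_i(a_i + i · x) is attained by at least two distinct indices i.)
Roots: {-6, 5}

Each tropical root is a break point of the lower envelope of the lines y = a_i + i · x (there are 3 lines, with slopes 0, 1, ..., 2). Only the lines that attain the minimum somewhere contribute to roots; other lines are dominated. Here the surviving (envelope) indices are i = 2, i = 1, i = 0.
Intersections between consecutive envelope lines give the roots: for adjacent envelope indices i < j the intersection is x = (a_i − a_j) / (j − i). Reading off the sorted break points: {-6, 5}.
Verification: at each break x_0, at least two indices attain the minimum of min_i(a_i + i · x_0).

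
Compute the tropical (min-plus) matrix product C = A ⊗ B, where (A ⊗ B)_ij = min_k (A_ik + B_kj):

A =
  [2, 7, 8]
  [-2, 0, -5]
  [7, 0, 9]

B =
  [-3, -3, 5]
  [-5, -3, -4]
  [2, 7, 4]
A ⊗ B =
  [-1, -1, 3]
  [-5, -5, -4]
  [-5, -3, -4]

Apply the min-plus product entry-by-entry:
  C[0][0] = min over k of (A[0][0] + B[0][0] = 2 + -3 = -1, A[0][1] + B[1][0] = 7 + -5 = 2, A[0][2] + B[2][0] = 8 + 2 = 10) = -1 (attained at k = 0)
  C[0][1] = min over k of (A[0][0] + B[0][1] = 2 + -3 = -1, A[0][1] + B[1][1] = 7 + -3 = 4, A[0][2] + B[2][1] = 8 + 7 = 15) = -1 (attained at k = 0)
  C[0][2] = min over k of (A[0][0] + B[0][2] = 2 + 5 = 7, A[0][1] + B[1][2] = 7 + -4 = 3, A[0][2] + B[2][2] = 8 + 4 = 12) = 3 (attained at k = 1)
  C[1][0] = min over k of (A[1][0] + B[0][0] = -2 + -3 = -5, A[1][1] + B[1][0] = 0 + -5 = -5, A[1][2] + B[2][0] = -5 + 2 = -3) = -5 (attained at k = 0)
  C[1][1] = min over k of (A[1][0] + B[0][1] = -2 + -3 = -5, A[1][1] + B[1][1] = 0 + -3 = -3, A[1][2] + B[2][1] = -5 + 7 = 2) = -5 (attained at k = 0)
  C[1][2] = min over k of (A[1][0] + B[0][2] = -2 + 5 = 3, A[1][1] + B[1][2] = 0 + -4 = -4, A[1][2] + B[2][2] = -5 + 4 = -1) = -4 (attained at k = 1)
  C[2][0] = min over k of (A[2][0] + B[0][0] = 7 + -3 = 4, A[2][1] + B[1][0] = 0 + -5 = -5, A[2][2] + B[2][0] = 9 + 2 = 11) = -5 (attained at k = 1)
  C[2][1] = min over k of (A[2][0] + B[0][1] = 7 + -3 = 4, A[2][1] + B[1][1] = 0 + -3 = -3, A[2][2] + B[2][1] = 9 + 7 = 16) = -3 (attained at k = 1)
  C[2][2] = min over k of (A[2][0] + B[0][2] = 7 + 5 = 12, A[2][1] + B[1][2] = 0 + -4 = -4, A[2][2] + B[2][2] = 9 + 4 = 13) = -4 (attained at k = 1)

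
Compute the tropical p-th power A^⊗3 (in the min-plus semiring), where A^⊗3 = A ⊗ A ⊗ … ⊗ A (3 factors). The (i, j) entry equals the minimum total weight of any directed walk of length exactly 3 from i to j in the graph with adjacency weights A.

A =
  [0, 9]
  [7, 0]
A^⊗3 =
  [0, 9]
  [7, 0]

Each entry (A^⊗3)_ij equals the minimum over all length-3 walks i = v_0 → v_1 → … → v_3 = j of Σ_t A[v_t][v_{t+1}]. For example, for (i, j) = (0, 1) we minimise over 4 possible intermediate vertex sequences; the minimum is 9, attained along the walk 0 → 0 → 0 → 1.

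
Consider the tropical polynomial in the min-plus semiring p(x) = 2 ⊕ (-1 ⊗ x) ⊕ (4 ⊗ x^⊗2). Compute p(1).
p(1) = 0

A tropical monomial a ⊗ x^⊗i evaluates to a + i · x. Evaluating each term at x = 1:
  Term 0 contributes 2 + 0 · 1 = 2
  Term 1 contributes -1 + 1 · 1 = 0
  Term 2 contributes 4 + 2 · 1 = 6
p(1) = ⊕ of these = min[2, 0, 6] = 0.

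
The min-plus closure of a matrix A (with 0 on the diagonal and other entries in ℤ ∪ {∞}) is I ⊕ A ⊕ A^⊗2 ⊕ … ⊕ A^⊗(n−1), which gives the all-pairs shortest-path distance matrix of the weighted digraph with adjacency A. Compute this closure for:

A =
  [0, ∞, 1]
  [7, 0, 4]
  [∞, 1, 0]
Closure =
  [0, 2, 1]
  [7, 0, 4]
  [8, 1, 0]

This is the Floyd-Warshall all-pairs shortest-path computation. For each intermediate vertex k = 0, 1, …, 2, update dist[i][j] ← min(dist[i][j], dist[i][k] + dist[k][j]). The final matrix gives, for each (i, j), the minimum total weight of any directed path from i to j (possibly empty when i = j).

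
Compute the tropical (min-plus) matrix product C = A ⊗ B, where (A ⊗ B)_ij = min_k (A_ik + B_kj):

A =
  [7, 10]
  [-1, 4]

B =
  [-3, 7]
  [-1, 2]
A ⊗ B =
  [4, 12]
  [-4, 6]

Apply the min-plus product entry-by-entry:
  C[0][0] = min over k of (A[0][0] + B[0][0] = 7 + -3 = 4, A[0][1] + B[1][0] = 10 + -1 = 9) = 4 (attained at k = 0)
  C[0][1] = min over k of (A[0][0] + B[0][1] = 7 + 7 = 14, A[0][1] + B[1][1] = 10 + 2 = 12) = 12 (attained at k = 1)
  C[1][0] = min over k of (A[1][0] + B[0][0] = -1 + -3 = -4, A[1][1] + B[1][0] = 4 + -1 = 3) = -4 (attained at k = 0)
  C[1][1] = min over k of (A[1][0] + B[0][1] = -1 + 7 = 6, A[1][1] + B[1][1] = 4 + 2 = 6) = 6 (attained at k = 0)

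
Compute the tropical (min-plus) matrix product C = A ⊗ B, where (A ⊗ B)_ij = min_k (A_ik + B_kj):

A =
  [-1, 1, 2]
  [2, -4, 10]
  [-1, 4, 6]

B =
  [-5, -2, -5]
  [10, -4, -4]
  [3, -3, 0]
A ⊗ B =
  [-6, -3, -6]
  [-3, -8, -8]
  [-6, -3, -6]

Apply the min-plus product entry-by-entry:
  C[0][0] = min over k of (A[0][0] + B[0][0] = -1 + -5 = -6, A[0][1] + B[1][0] = 1 + 10 = 11, A[0][2] + B[2][0] = 2 + 3 = 5) = -6 (attained at k = 0)
  C[0][1] = min over k of (A[0][0] + B[0][1] = -1 + -2 = -3, A[0][1] + B[1][1] = 1 + -4 = -3, A[0][2] + B[2][1] = 2 + -3 = -1) = -3 (attained at k = 0)
  C[0][2] = min over k of (A[0][0] + B[0][2] = -1 + -5 = -6, A[0][1] + B[1][2] = 1 + -4 = -3, A[0][2] + B[2][2] = 2 + 0 = 2) = -6 (attained at k = 0)
  C[1][0] = min over k of (A[1][0] + B[0][0] = 2 + -5 = -3, A[1][1] + B[1][0] = -4 + 10 = 6, A[1][2] + B[2][0] = 10 + 3 = 13) = -3 (attained at k = 0)
  C[1][1] = min over k of (A[1][0] + B[0][1] = 2 + -2 = 0, A[1][1] + B[1][1] = -4 + -4 = -8, A[1][2] + B[2][1] = 10 + -3 = 7) = -8 (attained at k = 1)
  C[1][2] = min over k of (A[1][0] + B[0][2] = 2 + -5 = -3, A[1][1] + B[1][2] = -4 + -4 = -8, A[1][2] + B[2][2] = 10 + 0 = 10) = -8 (attained at k = 1)
  C[2][0] = min over k of (A[2][0] + B[0][0] = -1 + -5 = -6, A[2][1] + B[1][0] = 4 + 10 = 14, A[2][2] + B[2][0] = 6 + 3 = 9) = -6 (attained at k = 0)
  C[2][1] = min over k of (A[2][0] + B[0][1] = -1 + -2 = -3, A[2][1] + B[1][1] = 4 + -4 = 0, A[2][2] + B[2][1] = 6 + -3 = 3) = -3 (attained at k = 0)
  C[2][2] = min over k of (A[2][0] + B[0][2] = -1 + -5 = -6, A[2][1] + B[1][2] = 4 + -4 = 0, A[2][2] + B[2][2] = 6 + 0 = 6) = -6 (attained at k = 0)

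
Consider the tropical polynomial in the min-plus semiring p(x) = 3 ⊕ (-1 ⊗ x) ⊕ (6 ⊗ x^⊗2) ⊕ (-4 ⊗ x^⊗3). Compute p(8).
p(8) = 3

A tropical monomial a ⊗ x^⊗i evaluates to a + i · x. Evaluating each term at x = 8:
  Term 0 contributes 3 + 0 · 8 = 3
  Term 1 contributes -1 + 1 · 8 = 7
  Term 2 contributes 6 + 2 · 8 = 22
  Term 3 contributes -4 + 3 · 8 = 20
p(8) = ⊕ of these = min[3, 7, 22, 20] = 3.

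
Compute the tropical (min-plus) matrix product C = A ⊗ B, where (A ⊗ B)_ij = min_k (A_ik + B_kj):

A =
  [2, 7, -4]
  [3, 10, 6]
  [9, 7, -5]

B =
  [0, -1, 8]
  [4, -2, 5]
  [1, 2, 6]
A ⊗ B =
  [-3, -2, 2]
  [3, 2, 11]
  [-4, -3, 1]

Apply the min-plus product entry-by-entry:
  C[0][0] = min over k of (A[0][0] + B[0][0] = 2 + 0 = 2, A[0][1] + B[1][0] = 7 + 4 = 11, A[0][2] + B[2][0] = -4 + 1 = -3) = -3 (attained at k = 2)
  C[0][1] = min over k of (A[0][0] + B[0][1] = 2 + -1 = 1, A[0][1] + B[1][1] = 7 + -2 = 5, A[0][2] + B[2][1] = -4 + 2 = -2) = -2 (attained at k = 2)
  C[0][2] = min over k of (A[0][0] + B[0][2] = 2 + 8 = 10, A[0][1] + B[1][2] = 7 + 5 = 12, A[0][2] + B[2][2] = -4 + 6 = 2) = 2 (attained at k = 2)
  C[1][0] = min over k of (A[1][0] + B[0][0] = 3 + 0 = 3, A[1][1] + B[1][0] = 10 + 4 = 14, A[1][2] + B[2][0] = 6 + 1 = 7) = 3 (attained at k = 0)
  C[1][1] = min over k of (A[1][0] + B[0][1] = 3 + -1 = 2, A[1][1] + B[1][1] = 10 + -2 = 8, A[1][2] + B[2][1] = 6 + 2 = 8) = 2 (attained at k = 0)
  C[1][2] = min over k of (A[1][0] + B[0][2] = 3 + 8 = 11, A[1][1] + B[1][2] = 10 + 5 = 15, A[1][2] + B[2][2] = 6 + 6 = 12) = 11 (attained at k = 0)
  C[2][0] = min over k of (A[2][0] + B[0][0] = 9 + 0 = 9, A[2][1] + B[1][0] = 7 + 4 = 11, A[2][2] + B[2][0] = -5 + 1 = -4) = -4 (attained at k = 2)
  C[2][1] = min over k of (A[2][0] + B[0][1] = 9 + -1 = 8, A[2][1] + B[1][1] = 7 + -2 = 5, A[2][2] + B[2][1] = -5 + 2 = -3) = -3 (attained at k = 2)
  C[2][2] = min over k of (A[2][0] + B[0][2] = 9 + 8 = 17, A[2][1] + B[1][2] = 7 + 5 = 12, A[2][2] + B[2][2] = -5 + 6 = 1) = 1 (attained at k = 2)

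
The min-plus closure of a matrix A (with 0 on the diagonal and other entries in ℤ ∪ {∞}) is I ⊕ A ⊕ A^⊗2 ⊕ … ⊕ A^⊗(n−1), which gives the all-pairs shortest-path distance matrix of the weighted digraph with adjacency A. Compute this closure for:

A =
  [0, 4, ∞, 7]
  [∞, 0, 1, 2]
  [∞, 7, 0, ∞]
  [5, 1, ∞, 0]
Closure =
  [0, 4, 5, 6]
  [7, 0, 1, 2]
  [14, 7, 0, 9]
  [5, 1, 2, 0]

This is the Floyd-Warshall all-pairs shortest-path computation. For each intermediate vertex k = 0, 1, …, 3, update dist[i][j] ← min(dist[i][j], dist[i][k] + dist[k][j]). The final matrix gives, for each (i, j), the minimum total weight of any directed path from i to j (possibly empty when i = j).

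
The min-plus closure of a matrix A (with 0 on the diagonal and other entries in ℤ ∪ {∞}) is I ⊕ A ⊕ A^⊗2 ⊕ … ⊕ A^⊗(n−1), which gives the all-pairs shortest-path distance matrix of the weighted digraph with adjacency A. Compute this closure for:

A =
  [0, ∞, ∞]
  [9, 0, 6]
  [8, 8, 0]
Closure =
  [0, ∞, ∞]
  [9, 0, 6]
  [8, 8, 0]

This is the Floyd-Warshall all-pairs shortest-path computation. For each intermediate vertex k = 0, 1, …, 2, update dist[i][j] ← min(dist[i][j], dist[i][k] + dist[k][j]). The final matrix gives, for each (i, j), the minimum total weight of any directed path from i to j (possibly empty when i = j).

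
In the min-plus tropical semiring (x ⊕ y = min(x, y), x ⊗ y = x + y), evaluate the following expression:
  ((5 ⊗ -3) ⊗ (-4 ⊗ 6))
((5 ⊗ -3) ⊗ (-4 ⊗ 6)) = 4

Expand innermost to outermost. Recall ⊕ takes the minimum of its arguments and ⊗ takes their sum. Working out the expression ((5 ⊗ -3) ⊗ (-4 ⊗ 6)) gives 4.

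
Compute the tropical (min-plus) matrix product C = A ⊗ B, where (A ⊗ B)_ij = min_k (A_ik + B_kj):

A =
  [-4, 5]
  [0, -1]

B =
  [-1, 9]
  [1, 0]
A ⊗ B =
  [-5, 5]
  [-1, -1]

Apply the min-plus product entry-by-entry:
  C[0][0] = min over k of (A[0][0] + B[0][0] = -4 + -1 = -5, A[0][1] + B[1][0] = 5 + 1 = 6) = -5 (attained at k = 0)
  C[0][1] = min over k of (A[0][0] + B[0][1] = -4 + 9 = 5, A[0][1] + B[1][1] = 5 + 0 = 5) = 5 (attained at k = 0)
  C[1][0] = min over k of (A[1][0] + B[0][0] = 0 + -1 = -1, A[1][1] + B[1][0] = -1 + 1 = 0) = -1 (attained at k = 0)
  C[1][1] = min over k of (A[1][0] + B[0][1] = 0 + 9 = 9, A[1][1] + B[1][1] = -1 + 0 = -1) = -1 (attained at k = 1)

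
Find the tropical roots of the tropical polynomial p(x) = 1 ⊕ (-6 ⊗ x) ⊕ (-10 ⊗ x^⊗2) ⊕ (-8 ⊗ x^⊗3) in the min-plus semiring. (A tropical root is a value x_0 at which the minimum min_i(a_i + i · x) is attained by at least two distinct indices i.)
Roots: {-2, 4, 7}

Each tropical root is a break point of the lower envelope of the lines y = a_i + i · x (there are 4 lines, with slopes 0, 1, ..., 3). Only the lines that attain the minimum somewhere contribute to roots; other lines are dominated. Here the surviving (envelope) indices are i = 3, i = 2, i = 1, i = 0.
Intersections between consecutive envelope lines give the roots: for adjacent envelope indices i < j the intersection is x = (a_i − a_j) / (j − i). Reading off the sorted break points: {-2, 4, 7}.
Verification: at each break x_0, at least two indices attain the minimum of min_i(a_i + i · x_0).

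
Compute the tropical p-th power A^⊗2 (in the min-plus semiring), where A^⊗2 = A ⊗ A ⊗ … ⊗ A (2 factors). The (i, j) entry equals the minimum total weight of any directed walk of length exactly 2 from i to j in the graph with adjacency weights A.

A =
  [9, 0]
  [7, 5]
A^⊗2 =
  [7, 5]
  [12, 7]

Each entry (A^⊗2)_ij equals the minimum over all length-2 walks i = v_0 → v_1 → … → v_2 = j of Σ_t A[v_t][v_{t+1}]. For example, for (i, j) = (0, 1) we minimise over 2 possible intermediate vertex sequences; the minimum is 5, attained along the walk 0 → 1 → 1.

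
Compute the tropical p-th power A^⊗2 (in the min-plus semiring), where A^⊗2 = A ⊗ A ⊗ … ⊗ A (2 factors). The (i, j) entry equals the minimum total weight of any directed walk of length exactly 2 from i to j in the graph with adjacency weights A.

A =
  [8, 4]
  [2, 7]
A^⊗2 =
  [6, 11]
  [9, 6]

Each entry (A^⊗2)_ij equals the minimum over all length-2 walks i = v_0 → v_1 → … → v_2 = j of Σ_t A[v_t][v_{t+1}]. For example, for (i, j) = (0, 1) we minimise over 2 possible intermediate vertex sequences; the minimum is 11, attained along the walk 0 → 1 → 1.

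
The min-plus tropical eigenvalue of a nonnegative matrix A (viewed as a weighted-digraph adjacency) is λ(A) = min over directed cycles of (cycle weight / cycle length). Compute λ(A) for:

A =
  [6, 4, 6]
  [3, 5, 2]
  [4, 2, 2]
λ(A) = 2

Enumerate directed cycles and compute their means (weight / length). Sample:
  cycle 0 → 0: weight = 6, length = 1, mean = 6/1 ≈ 6.000
  cycle 1 → 1: weight = 5, length = 1, mean = 5/1 ≈ 5.000
  cycle 2 → 2: weight = 2, length = 1, mean = 2/1 ≈ 2.000
  cycle 0 → 1 → 0: weight = 7, length = 2, mean = 7/2 ≈ 3.500
  cycle 0 → 2 → 0: weight = 10, length = 2, mean = 10/2 ≈ 5.000
  cycle 1 → 0 → 1: weight = 7, length = 2, mean = 7/2 ≈ 3.500
Minimum mean = 2.000, attained e.g. along the cycle 2 → 2 with weight 2 and length 1. So λ(A) = 2/1 = 2.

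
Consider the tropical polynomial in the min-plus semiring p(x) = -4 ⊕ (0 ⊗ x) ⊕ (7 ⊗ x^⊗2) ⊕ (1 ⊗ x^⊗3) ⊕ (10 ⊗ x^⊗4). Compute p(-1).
p(-1) = -4

A tropical monomial a ⊗ x^⊗i evaluates to a + i · x. Evaluating each term at x = -1:
  Term 0 contributes -4 + 0 · -1 = -4
  Term 1 contributes 0 + 1 · -1 = -1
  Term 2 contributes 7 + 2 · -1 = 5
  Term 3 contributes 1 + 3 · -1 = -2
  Term 4 contributes 10 + 4 · -1 = 6
p(-1) = ⊕ of these = min[-4, -1, 5, -2, 6] = -4.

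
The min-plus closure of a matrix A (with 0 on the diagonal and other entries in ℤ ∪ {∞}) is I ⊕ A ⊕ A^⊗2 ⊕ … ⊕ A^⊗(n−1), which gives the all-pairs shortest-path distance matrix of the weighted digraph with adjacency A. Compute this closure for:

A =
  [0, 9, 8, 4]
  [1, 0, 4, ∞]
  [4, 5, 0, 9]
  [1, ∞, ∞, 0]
Closure =
  [0, 9, 8, 4]
  [1, 0, 4, 5]
  [4, 5, 0, 8]
  [1, 10, 9, 0]

This is the Floyd-Warshall all-pairs shortest-path computation. For each intermediate vertex k = 0, 1, …, 3, update dist[i][j] ← min(dist[i][j], dist[i][k] + dist[k][j]). The final matrix gives, for each (i, j), the minimum total weight of any directed path from i to j (possibly empty when i = j).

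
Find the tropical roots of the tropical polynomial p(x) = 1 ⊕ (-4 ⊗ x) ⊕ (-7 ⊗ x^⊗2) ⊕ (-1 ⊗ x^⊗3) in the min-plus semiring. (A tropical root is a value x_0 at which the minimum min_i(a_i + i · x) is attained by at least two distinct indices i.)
Roots: {-6, 3, 5}

Each tropical root is a break point of the lower envelope of the lines y = a_i + i · x (there are 4 lines, with slopes 0, 1, ..., 3). Only the lines that attain the minimum somewhere contribute to roots; other lines are dominated. Here the surviving (envelope) indices are i = 3, i = 2, i = 1, i = 0.
Intersections between consecutive envelope lines give the roots: for adjacent envelope indices i < j the intersection is x = (a_i − a_j) / (j − i). Reading off the sorted break points: {-6, 3, 5}.
Verification: at each break x_0, at least two indices attain the minimum of min_i(a_i + i · x_0).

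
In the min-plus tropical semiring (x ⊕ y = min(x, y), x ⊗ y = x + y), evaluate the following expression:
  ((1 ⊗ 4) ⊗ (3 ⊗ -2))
((1 ⊗ 4) ⊗ (3 ⊗ -2)) = 6

Expand innermost to outermost. Recall ⊕ takes the minimum of its arguments and ⊗ takes their sum. Working out the expression ((1 ⊗ 4) ⊗ (3 ⊗ -2)) gives 6.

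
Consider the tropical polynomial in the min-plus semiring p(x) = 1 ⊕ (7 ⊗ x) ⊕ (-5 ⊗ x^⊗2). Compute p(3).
p(3) = 1

A tropical monomial a ⊗ x^⊗i evaluates to a + i · x. Evaluating each term at x = 3:
  Term 0 contributes 1 + 0 · 3 = 1
  Term 1 contributes 7 + 1 · 3 = 10
  Term 2 contributes -5 + 2 · 3 = 1
p(3) = ⊕ of these = min[1, 10, 1] = 1.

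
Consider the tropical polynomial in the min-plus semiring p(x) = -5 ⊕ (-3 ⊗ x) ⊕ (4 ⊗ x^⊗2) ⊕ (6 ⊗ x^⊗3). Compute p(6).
p(6) = -5

A tropical monomial a ⊗ x^⊗i evaluates to a + i · x. Evaluating each term at x = 6:
  Term 0 contributes -5 + 0 · 6 = -5
  Term 1 contributes -3 + 1 · 6 = 3
  Term 2 contributes 4 + 2 · 6 = 16
  Term 3 contributes 6 + 3 · 6 = 24
p(6) = ⊕ of these = min[-5, 3, 16, 24] = -5.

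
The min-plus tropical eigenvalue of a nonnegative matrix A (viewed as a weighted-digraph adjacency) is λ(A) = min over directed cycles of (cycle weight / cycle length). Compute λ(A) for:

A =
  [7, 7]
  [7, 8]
λ(A) = 7

Enumerate directed cycles and compute their means (weight / length). Sample:
  cycle 0 → 0: weight = 7, length = 1, mean = 7/1 ≈ 7.000
  cycle 1 → 1: weight = 8, length = 1, mean = 8/1 ≈ 8.000
  cycle 0 → 1 → 0: weight = 14, length = 2, mean = 14/2 ≈ 7.000
  cycle 1 → 0 → 1: weight = 14, length = 2, mean = 14/2 ≈ 7.000
Minimum mean = 7.000, attained e.g. along the cycle 0 → 0 with weight 7 and length 1. So λ(A) = 7/1 = 7.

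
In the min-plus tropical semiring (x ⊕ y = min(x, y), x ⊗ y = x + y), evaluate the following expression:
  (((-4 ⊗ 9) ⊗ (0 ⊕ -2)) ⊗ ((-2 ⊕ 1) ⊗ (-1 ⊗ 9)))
(((-4 ⊗ 9) ⊗ (0 ⊕ -2)) ⊗ ((-2 ⊕ 1) ⊗ (-1 ⊗ 9))) = 9

Expand innermost to outermost. Recall ⊕ takes the minimum of its arguments and ⊗ takes their sum. Working out the expression (((-4 ⊗ 9) ⊗ (0 ⊕ -2)) ⊗ ((-2 ⊕ 1) ⊗ (-1 ⊗ 9))) gives 9.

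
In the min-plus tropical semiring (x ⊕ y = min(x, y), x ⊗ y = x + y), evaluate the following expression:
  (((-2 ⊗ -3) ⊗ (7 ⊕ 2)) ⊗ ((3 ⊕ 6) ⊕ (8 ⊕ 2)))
(((-2 ⊗ -3) ⊗ (7 ⊕ 2)) ⊗ ((3 ⊕ 6) ⊕ (8 ⊕ 2))) = -1

Expand innermost to outermost. Recall ⊕ takes the minimum of its arguments and ⊗ takes their sum. Working out the expression (((-2 ⊗ -3) ⊗ (7 ⊕ 2)) ⊗ ((3 ⊕ 6) ⊕ (8 ⊕ 2))) gives -1.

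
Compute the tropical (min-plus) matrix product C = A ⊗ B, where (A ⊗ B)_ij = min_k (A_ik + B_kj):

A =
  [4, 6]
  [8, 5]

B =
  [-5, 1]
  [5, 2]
A ⊗ B =
  [-1, 5]
  [3, 7]

Apply the min-plus product entry-by-entry:
  C[0][0] = min over k of (A[0][0] + B[0][0] = 4 + -5 = -1, A[0][1] + B[1][0] = 6 + 5 = 11) = -1 (attained at k = 0)
  C[0][1] = min over k of (A[0][0] + B[0][1] = 4 + 1 = 5, A[0][1] + B[1][1] = 6 + 2 = 8) = 5 (attained at k = 0)
  C[1][0] = min over k of (A[1][0] + B[0][0] = 8 + -5 = 3, A[1][1] + B[1][0] = 5 + 5 = 10) = 3 (attained at k = 0)
  C[1][1] = min over k of (A[1][0] + B[0][1] = 8 + 1 = 9, A[1][1] + B[1][1] = 5 + 2 = 7) = 7 (attained at k = 1)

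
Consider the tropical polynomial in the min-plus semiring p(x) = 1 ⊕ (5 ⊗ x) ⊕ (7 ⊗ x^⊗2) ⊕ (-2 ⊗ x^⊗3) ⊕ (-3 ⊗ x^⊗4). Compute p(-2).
p(-2) = -11

A tropical monomial a ⊗ x^⊗i evaluates to a + i · x. Evaluating each term at x = -2:
  Term 0 contributes 1 + 0 · -2 = 1
  Term 1 contributes 5 + 1 · -2 = 3
  Term 2 contributes 7 + 2 · -2 = 3
  Term 3 contributes -2 + 3 · -2 = -8
  Term 4 contributes -3 + 4 · -2 = -11
p(-2) = ⊕ of these = min[1, 3, 3, -8, -11] = -11.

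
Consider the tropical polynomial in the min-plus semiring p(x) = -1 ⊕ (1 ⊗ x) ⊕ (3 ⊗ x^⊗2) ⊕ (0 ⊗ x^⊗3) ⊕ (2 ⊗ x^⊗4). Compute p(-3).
p(-3) = -10

A tropical monomial a ⊗ x^⊗i evaluates to a + i · x. Evaluating each term at x = -3:
  Term 0 contributes -1 + 0 · -3 = -1
  Term 1 contributes 1 + 1 · -3 = -2
  Term 2 contributes 3 + 2 · -3 = -3
  Term 3 contributes 0 + 3 · -3 = -9
  Term 4 contributes 2 + 4 · -3 = -10
p(-3) = ⊕ of these = min[-1, -2, -3, -9, -10] = -10.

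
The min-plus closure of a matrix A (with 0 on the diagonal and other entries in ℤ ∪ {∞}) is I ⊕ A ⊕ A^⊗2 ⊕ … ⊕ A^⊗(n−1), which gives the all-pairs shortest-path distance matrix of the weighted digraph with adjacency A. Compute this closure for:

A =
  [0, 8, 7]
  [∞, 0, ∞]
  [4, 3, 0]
Closure =
  [0, 8, 7]
  [∞, 0, ∞]
  [4, 3, 0]

This is the Floyd-Warshall all-pairs shortest-path computation. For each intermediate vertex k = 0, 1, …, 2, update dist[i][j] ← min(dist[i][j], dist[i][k] + dist[k][j]). The final matrix gives, for each (i, j), the minimum total weight of any directed path from i to j (possibly empty when i = j).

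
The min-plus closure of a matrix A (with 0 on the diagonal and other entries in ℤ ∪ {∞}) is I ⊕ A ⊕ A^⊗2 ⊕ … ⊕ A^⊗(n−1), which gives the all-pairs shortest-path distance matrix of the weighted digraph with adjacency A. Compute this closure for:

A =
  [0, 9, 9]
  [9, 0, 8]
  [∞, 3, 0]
Closure =
  [0, 9, 9]
  [9, 0, 8]
  [12, 3, 0]

This is the Floyd-Warshall all-pairs shortest-path computation. For each intermediate vertex k = 0, 1, …, 2, update dist[i][j] ← min(dist[i][j], dist[i][k] + dist[k][j]). The final matrix gives, for each (i, j), the minimum total weight of any directed path from i to j (possibly empty when i = j).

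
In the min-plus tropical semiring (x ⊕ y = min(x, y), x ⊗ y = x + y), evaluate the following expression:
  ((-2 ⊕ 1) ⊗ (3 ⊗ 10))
((-2 ⊕ 1) ⊗ (3 ⊗ 10)) = 11

Expand innermost to outermost. Recall ⊕ takes the minimum of its arguments and ⊗ takes their sum. Working out the expression ((-2 ⊕ 1) ⊗ (3 ⊗ 10)) gives 11.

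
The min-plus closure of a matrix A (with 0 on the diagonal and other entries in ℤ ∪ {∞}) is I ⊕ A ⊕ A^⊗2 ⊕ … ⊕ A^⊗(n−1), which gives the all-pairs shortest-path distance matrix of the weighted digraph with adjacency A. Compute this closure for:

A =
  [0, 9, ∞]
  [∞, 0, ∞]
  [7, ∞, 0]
Closure =
  [0, 9, ∞]
  [∞, 0, ∞]
  [7, 16, 0]

This is the Floyd-Warshall all-pairs shortest-path computation. For each intermediate vertex k = 0, 1, …, 2, update dist[i][j] ← min(dist[i][j], dist[i][k] + dist[k][j]). The final matrix gives, for each (i, j), the minimum total weight of any directed path from i to j (possibly empty when i = j).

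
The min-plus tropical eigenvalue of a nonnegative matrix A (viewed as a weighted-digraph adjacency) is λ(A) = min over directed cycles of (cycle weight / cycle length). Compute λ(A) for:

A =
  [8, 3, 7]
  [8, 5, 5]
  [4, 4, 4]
λ(A) = 4

Enumerate directed cycles and compute their means (weight / length). Sample:
  cycle 0 → 0: weight = 8, length = 1, mean = 8/1 ≈ 8.000
  cycle 1 → 1: weight = 5, length = 1, mean = 5/1 ≈ 5.000
  cycle 2 → 2: weight = 4, length = 1, mean = 4/1 ≈ 4.000
  cycle 0 → 1 → 0: weight = 11, length = 2, mean = 11/2 ≈ 5.500
  cycle 0 → 2 → 0: weight = 11, length = 2, mean = 11/2 ≈ 5.500
  cycle 1 → 0 → 1: weight = 11, length = 2, mean = 11/2 ≈ 5.500
Minimum mean = 4.000, attained e.g. along the cycle 2 → 2 with weight 4 and length 1. So λ(A) = 4/1 = 4.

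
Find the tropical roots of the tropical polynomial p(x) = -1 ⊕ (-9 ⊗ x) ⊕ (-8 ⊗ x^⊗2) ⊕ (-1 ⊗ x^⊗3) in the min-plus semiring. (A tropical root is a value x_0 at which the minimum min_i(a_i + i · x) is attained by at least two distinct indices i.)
Roots: {-7, -1, 8}

Each tropical root is a break point of the lower envelope of the lines y = a_i + i · x (there are 4 lines, with slopes 0, 1, ..., 3). Only the lines that attain the minimum somewhere contribute to roots; other lines are dominated. Here the surviving (envelope) indices are i = 3, i = 2, i = 1, i = 0.
Intersections between consecutive envelope lines give the roots: for adjacent envelope indices i < j the intersection is x = (a_i − a_j) / (j − i). Reading off the sorted break points: {-7, -1, 8}.
Verification: at each break x_0, at least two indices attain the minimum of min_i(a_i + i · x_0).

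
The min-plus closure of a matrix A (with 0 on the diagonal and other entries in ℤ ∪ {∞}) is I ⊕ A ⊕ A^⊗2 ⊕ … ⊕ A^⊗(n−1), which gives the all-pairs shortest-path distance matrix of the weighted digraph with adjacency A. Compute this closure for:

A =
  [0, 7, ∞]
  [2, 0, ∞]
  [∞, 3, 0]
Closure =
  [0, 7, ∞]
  [2, 0, ∞]
  [5, 3, 0]

This is the Floyd-Warshall all-pairs shortest-path computation. For each intermediate vertex k = 0, 1, …, 2, update dist[i][j] ← min(dist[i][j], dist[i][k] + dist[k][j]). The final matrix gives, for each (i, j), the minimum total weight of any directed path from i to j (possibly empty when i = j).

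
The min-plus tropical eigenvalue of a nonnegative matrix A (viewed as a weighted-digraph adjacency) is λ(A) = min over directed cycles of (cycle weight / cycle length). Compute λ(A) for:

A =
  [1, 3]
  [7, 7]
λ(A) = 1

Enumerate directed cycles and compute their means (weight / length). Sample:
  cycle 0 → 0: weight = 1, length = 1, mean = 1/1 ≈ 1.000
  cycle 1 → 1: weight = 7, length = 1, mean = 7/1 ≈ 7.000
  cycle 0 → 1 → 0: weight = 10, length = 2, mean = 10/2 ≈ 5.000
  cycle 1 → 0 → 1: weight = 10, length = 2, mean = 10/2 ≈ 5.000
Minimum mean = 1.000, attained e.g. along the cycle 0 → 0 with weight 1 and length 1. So λ(A) = 1/1 = 1.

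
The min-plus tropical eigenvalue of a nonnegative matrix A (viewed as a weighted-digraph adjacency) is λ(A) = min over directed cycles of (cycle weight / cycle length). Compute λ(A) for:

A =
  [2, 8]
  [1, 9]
λ(A) = 2

Enumerate directed cycles and compute their means (weight / length). Sample:
  cycle 0 → 0: weight = 2, length = 1, mean = 2/1 ≈ 2.000
  cycle 1 → 1: weight = 9, length = 1, mean = 9/1 ≈ 9.000
  cycle 0 → 1 → 0: weight = 9, length = 2, mean = 9/2 ≈ 4.500
  cycle 1 → 0 → 1: weight = 9, length = 2, mean = 9/2 ≈ 4.500
Minimum mean = 2.000, attained e.g. along the cycle 0 → 0 with weight 2 and length 1. So λ(A) = 2/1 = 2.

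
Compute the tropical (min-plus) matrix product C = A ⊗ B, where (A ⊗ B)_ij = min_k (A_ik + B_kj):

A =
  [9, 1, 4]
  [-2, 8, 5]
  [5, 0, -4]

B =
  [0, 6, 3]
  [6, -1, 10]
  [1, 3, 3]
A ⊗ B =
  [5, 0, 7]
  [-2, 4, 1]
  [-3, -1, -1]

Apply the min-plus product entry-by-entry:
  C[0][0] = min over k of (A[0][0] + B[0][0] = 9 + 0 = 9, A[0][1] + B[1][0] = 1 + 6 = 7, A[0][2] + B[2][0] = 4 + 1 = 5) = 5 (attained at k = 2)
  C[0][1] = min over k of (A[0][0] + B[0][1] = 9 + 6 = 15, A[0][1] + B[1][1] = 1 + -1 = 0, A[0][2] + B[2][1] = 4 + 3 = 7) = 0 (attained at k = 1)
  C[0][2] = min over k of (A[0][0] + B[0][2] = 9 + 3 = 12, A[0][1] + B[1][2] = 1 + 10 = 11, A[0][2] + B[2][2] = 4 + 3 = 7) = 7 (attained at k = 2)
  C[1][0] = min over k of (A[1][0] + B[0][0] = -2 + 0 = -2, A[1][1] + B[1][0] = 8 + 6 = 14, A[1][2] + B[2][0] = 5 + 1 = 6) = -2 (attained at k = 0)
  C[1][1] = min over k of (A[1][0] + B[0][1] = -2 + 6 = 4, A[1][1] + B[1][1] = 8 + -1 = 7, A[1][2] + B[2][1] = 5 + 3 = 8) = 4 (attained at k = 0)
  C[1][2] = min over k of (A[1][0] + B[0][2] = -2 + 3 = 1, A[1][1] + B[1][2] = 8 + 10 = 18, A[1][2] + B[2][2] = 5 + 3 = 8) = 1 (attained at k = 0)
  C[2][0] = min over k of (A[2][0] + B[0][0] = 5 + 0 = 5, A[2][1] + B[1][0] = 0 + 6 = 6, A[2][2] + B[2][0] = -4 + 1 = -3) = -3 (attained at k = 2)
  C[2][1] = min over k of (A[2][0] + B[0][1] = 5 + 6 = 11, A[2][1] + B[1][1] = 0 + -1 = -1, A[2][2] + B[2][1] = -4 + 3 = -1) = -1 (attained at k = 1)
  C[2][2] = min over k of (A[2][0] + B[0][2] = 5 + 3 = 8, A[2][1] + B[1][2] = 0 + 10 = 10, A[2][2] + B[2][2] = -4 + 3 = -1) = -1 (attained at k = 2)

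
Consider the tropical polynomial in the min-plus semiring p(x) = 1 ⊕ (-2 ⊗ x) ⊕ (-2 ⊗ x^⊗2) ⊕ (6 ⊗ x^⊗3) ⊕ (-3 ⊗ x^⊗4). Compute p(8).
p(8) = 1

A tropical monomial a ⊗ x^⊗i evaluates to a + i · x. Evaluating each term at x = 8:
  Term 0 contributes 1 + 0 · 8 = 1
  Term 1 contributes -2 + 1 · 8 = 6
  Term 2 contributes -2 + 2 · 8 = 14
  Term 3 contributes 6 + 3 · 8 = 30
  Term 4 contributes -3 + 4 · 8 = 29
p(8) = ⊕ of these = min[1, 6, 14, 30, 29] = 1.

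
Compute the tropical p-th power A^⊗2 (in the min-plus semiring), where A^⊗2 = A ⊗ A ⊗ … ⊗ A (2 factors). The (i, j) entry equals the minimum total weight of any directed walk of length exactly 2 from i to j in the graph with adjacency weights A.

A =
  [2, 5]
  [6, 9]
A^⊗2 =
  [4, 7]
  [8, 11]

Each entry (A^⊗2)_ij equals the minimum over all length-2 walks i = v_0 → v_1 → … → v_2 = j of Σ_t A[v_t][v_{t+1}]. For example, for (i, j) = (0, 1) we minimise over 2 possible intermediate vertex sequences; the minimum is 7, attained along the walk 0 → 0 → 1.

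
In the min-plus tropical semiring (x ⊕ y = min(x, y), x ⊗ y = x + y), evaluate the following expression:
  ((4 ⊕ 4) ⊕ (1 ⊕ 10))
((4 ⊕ 4) ⊕ (1 ⊕ 10)) = 1

Expand innermost to outermost. Recall ⊕ takes the minimum of its arguments and ⊗ takes their sum. Working out the expression ((4 ⊕ 4) ⊕ (1 ⊕ 10)) gives 1.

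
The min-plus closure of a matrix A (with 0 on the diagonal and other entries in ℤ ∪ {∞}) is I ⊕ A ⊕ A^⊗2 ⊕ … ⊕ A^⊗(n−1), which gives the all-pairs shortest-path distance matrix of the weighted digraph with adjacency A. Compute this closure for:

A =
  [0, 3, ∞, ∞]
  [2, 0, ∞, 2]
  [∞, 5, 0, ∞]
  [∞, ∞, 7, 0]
Closure =
  [0, 3, 12, 5]
  [2, 0, 9, 2]
  [7, 5, 0, 7]
  [14, 12, 7, 0]

This is the Floyd-Warshall all-pairs shortest-path computation. For each intermediate vertex k = 0, 1, …, 3, update dist[i][j] ← min(dist[i][j], dist[i][k] + dist[k][j]). The final matrix gives, for each (i, j), the minimum total weight of any directed path from i to j (possibly empty when i = j).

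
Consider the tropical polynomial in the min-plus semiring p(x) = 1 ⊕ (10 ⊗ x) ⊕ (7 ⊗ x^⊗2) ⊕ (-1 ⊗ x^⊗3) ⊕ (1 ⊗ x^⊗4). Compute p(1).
p(1) = 1

A tropical monomial a ⊗ x^⊗i evaluates to a + i · x. Evaluating each term at x = 1:
  Term 0 contributes 1 + 0 · 1 = 1
  Term 1 contributes 10 + 1 · 1 = 11
  Term 2 contributes 7 + 2 · 1 = 9
  Term 3 contributes -1 + 3 · 1 = 2
  Term 4 contributes 1 + 4 · 1 = 5
p(1) = ⊕ of these = min[1, 11, 9, 2, 5] = 1.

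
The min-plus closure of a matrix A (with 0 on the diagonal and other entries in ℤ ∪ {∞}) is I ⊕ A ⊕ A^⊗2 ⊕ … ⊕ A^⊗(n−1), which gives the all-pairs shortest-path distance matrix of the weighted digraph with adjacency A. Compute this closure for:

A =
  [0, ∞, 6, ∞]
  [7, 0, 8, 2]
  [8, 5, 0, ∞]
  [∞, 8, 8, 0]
Closure =
  [0, 11, 6, 13]
  [7, 0, 8, 2]
  [8, 5, 0, 7]
  [15, 8, 8, 0]

This is the Floyd-Warshall all-pairs shortest-path computation. For each intermediate vertex k = 0, 1, …, 3, update dist[i][j] ← min(dist[i][j], dist[i][k] + dist[k][j]). The final matrix gives, for each (i, j), the minimum total weight of any directed path from i to j (possibly empty when i = j).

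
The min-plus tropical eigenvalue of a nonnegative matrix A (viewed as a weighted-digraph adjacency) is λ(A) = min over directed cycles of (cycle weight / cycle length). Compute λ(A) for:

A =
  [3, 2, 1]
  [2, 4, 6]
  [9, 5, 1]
λ(A) = 1

Enumerate directed cycles and compute their means (weight / length). Sample:
  cycle 0 → 0: weight = 3, length = 1, mean = 3/1 ≈ 3.000
  cycle 1 → 1: weight = 4, length = 1, mean = 4/1 ≈ 4.000
  cycle 2 → 2: weight = 1, length = 1, mean = 1/1 ≈ 1.000
  cycle 0 → 1 → 0: weight = 4, length = 2, mean = 4/2 ≈ 2.000
  cycle 0 → 2 → 0: weight = 10, length = 2, mean = 10/2 ≈ 5.000
  cycle 1 → 0 → 1: weight = 4, length = 2, mean = 4/2 ≈ 2.000
Minimum mean = 1.000, attained e.g. along the cycle 2 → 2 with weight 1 and length 1. So λ(A) = 1/1 = 1.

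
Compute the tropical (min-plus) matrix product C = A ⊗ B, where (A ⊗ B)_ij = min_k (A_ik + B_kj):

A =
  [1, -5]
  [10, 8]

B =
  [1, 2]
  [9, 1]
A ⊗ B =
  [2, -4]
  [11, 9]

Apply the min-plus product entry-by-entry:
  C[0][0] = min over k of (A[0][0] + B[0][0] = 1 + 1 = 2, A[0][1] + B[1][0] = -5 + 9 = 4) = 2 (attained at k = 0)
  C[0][1] = min over k of (A[0][0] + B[0][1] = 1 + 2 = 3, A[0][1] + B[1][1] = -5 + 1 = -4) = -4 (attained at k = 1)
  C[1][0] = min over k of (A[1][0] + B[0][0] = 10 + 1 = 11, A[1][1] + B[1][0] = 8 + 9 = 17) = 11 (attained at k = 0)
  C[1][1] = min over k of (A[1][0] + B[0][1] = 10 + 2 = 12, A[1][1] + B[1][1] = 8 + 1 = 9) = 9 (attained at k = 1)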